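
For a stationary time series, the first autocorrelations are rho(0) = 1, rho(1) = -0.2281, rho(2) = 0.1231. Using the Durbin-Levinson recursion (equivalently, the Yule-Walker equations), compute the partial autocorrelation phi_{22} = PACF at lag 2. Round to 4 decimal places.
\phi_{22} = 0.0750

The PACF at lag k is phi_{kk}, the last component of the solution
to the Yule-Walker system G_k phi = r_k where
  (G_k)_{ij} = rho(|i - j|), (r_k)_i = rho(i), i,j = 1..k.
Equivalently, Durbin-Levinson gives phi_{kk} iteratively:
  phi_{11} = rho(1)
  phi_{kk} = [rho(k) - sum_{j=1..k-1} phi_{k-1,j} rho(k-j)]
            / [1 - sum_{j=1..k-1} phi_{k-1,j} rho(j)],
  phi_{k,j} = phi_{k-1,j} - phi_{kk} phi_{k-1,k-j},  j = 1..k-1.
Step k = 1:
  phi_11 = rho(1) = -0.2281.
Step k = 2:
  phi_22 = [rho(2) - phi_11 rho(1)] / [1 - phi_11 rho(1)] = [0.1231 - (-0.2281)(-0.2281)] / [1 - (-0.2281)(-0.2281)]
         = 0.07107039 / 0.94797039 = 0.075.
Therefore phi_{22} = 0.0750.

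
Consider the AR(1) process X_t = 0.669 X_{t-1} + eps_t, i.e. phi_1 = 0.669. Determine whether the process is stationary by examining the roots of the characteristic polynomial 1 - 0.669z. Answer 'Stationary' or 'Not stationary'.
\text{Stationary}

The AR(p) characteristic polynomial is P(z) = 1 - 0.669z.
Stationarity requires all roots to lie outside the unit circle, i.e. |z| > 1 for every root.
This is linear in z: 1 + (-0.669) z = 0  =>  z = -1/(-0.669) = 1.494768,  |z| = 1.494768.
Moduli of all roots: 1.4948.
All moduli strictly greater than 1? Yes.
Verdict: Stationary.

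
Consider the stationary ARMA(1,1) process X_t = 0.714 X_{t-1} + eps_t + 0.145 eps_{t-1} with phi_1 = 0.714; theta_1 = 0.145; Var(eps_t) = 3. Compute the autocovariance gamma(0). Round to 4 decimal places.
\gamma(0) = 7.5158

Multiply the model equation by X_{t-k} and take expectations. With theta_0 = psi_0 = 1 and psi_j the MA(infinity) weights, this gives
  gamma(k) - sum_i phi_i gamma(k-i) = c_k,
  c_k = sigma^2 * sum_{j=k..q} theta_j psi_{j-k}   (c_k = 0 for k > q),
using gamma(-m) = gamma(m).
psi-weights needed (psi_j = theta_j + sum_i phi_i psi_{j-i}):
  psi_1 = theta_1 + phi_1 = 0.145 + (0.714) = 0.859
Right-hand sides:
  c_0 = sigma^2 (1 + theta_1 psi_1) = 3 * (1 + (0.145)(0.859)) = 3 * 1.124555 = 3.373665
  c_1 = sigma^2 theta_1 = 3 * (0.145) = 0.435
  c_2 = 0
Equations for k = 0 and k = 1 (AR order 1):
  gamma(0) = phi_1 gamma(1) + c_0
  gamma(1) = phi_1 gamma(0) + c_1
Substituting the second into the first: gamma(0) (1 - phi_1^2) = c_0 + phi_1 c_1, so
  gamma(0) = (c_0 + phi_1 c_1) / (1 - phi_1^2) = (3.373665 + (0.714)(0.435)) / (1 - (0.714)^2) = 3.684255 / 0.490204 = 7.515759.
Therefore gamma(0) = 7.5158 (to 4 decimal places).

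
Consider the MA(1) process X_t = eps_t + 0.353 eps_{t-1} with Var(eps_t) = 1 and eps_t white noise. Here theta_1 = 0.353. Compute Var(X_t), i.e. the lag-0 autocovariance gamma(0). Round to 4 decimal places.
\gamma(0) = 1.1246

For an MA(q) process X_t = eps_t + sum_i theta_i eps_{t-i} with
Var(eps_t) = sigma^2, the variance is
  gamma(0) = sigma^2 * (1 + sum_i theta_i^2).
  sum_i theta_i^2 = (0.353)^2 = 0.124609.
  gamma(0) = 1 * (1 + 0.124609) = 1 * 1.124609 = 1.124609, which rounds to 1.1246.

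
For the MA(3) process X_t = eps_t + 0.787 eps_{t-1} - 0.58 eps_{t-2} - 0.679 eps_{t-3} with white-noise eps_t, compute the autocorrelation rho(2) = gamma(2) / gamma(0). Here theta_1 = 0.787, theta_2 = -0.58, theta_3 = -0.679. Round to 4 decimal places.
\rho(2) = -0.4611

For an MA(q) process with theta_0 = 1, the autocovariance is
  gamma(k) = sigma^2 * sum_{i=0..q-k} theta_i * theta_{i+k},
and rho(k) = gamma(k) / gamma(0). Sigma^2 cancels.
  numerator   = (1)*(-0.58) + (0.787)*(-0.679) = -1.114373.
  denominator = (1)^2 + (0.787)^2 + (-0.58)^2 + (-0.679)^2 = 2.41681.
  rho(2) = -1.114373 / 2.41681 = -0.4611.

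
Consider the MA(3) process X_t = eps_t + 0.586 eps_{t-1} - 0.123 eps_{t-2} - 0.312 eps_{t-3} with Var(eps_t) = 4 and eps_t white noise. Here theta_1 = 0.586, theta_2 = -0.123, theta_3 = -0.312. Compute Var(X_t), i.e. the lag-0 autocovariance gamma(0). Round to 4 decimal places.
\gamma(0) = 5.8235

For an MA(q) process X_t = eps_t + sum_i theta_i eps_{t-i} with
Var(eps_t) = sigma^2, the variance is
  gamma(0) = sigma^2 * (1 + sum_i theta_i^2).
  sum_i theta_i^2 = (0.586)^2 + (-0.123)^2 + (-0.312)^2 = 0.343396 + 0.015129 + 0.097344 = 0.455869.
  gamma(0) = 4 * (1 + 0.455869) = 4 * 1.455869 = 5.823476, which rounds to 5.8235.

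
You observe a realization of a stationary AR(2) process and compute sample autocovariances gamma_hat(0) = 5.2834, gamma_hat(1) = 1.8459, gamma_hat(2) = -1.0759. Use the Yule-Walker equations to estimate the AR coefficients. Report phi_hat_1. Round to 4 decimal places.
\hat\phi_{1} = 0.4790

The Yule-Walker equations for an AR(p) process read, in matrix form,
  Gamma_p phi = r_p,   with   (Gamma_p)_{ij} = gamma(|i - j|),
                       (r_p)_i = gamma(i),   i,j = 1..p.
Substitute the sample gammas (Toeplitz matrix and right-hand side of size 2):
  Gamma_p = [[5.2834, 1.8459], [1.8459, 5.2834]]
  r_p     = [1.8459, -1.0759]
Written out:
  5.2834 phi_1 + 1.8459 phi_2 = 1.8459
  1.8459 phi_1 + 5.2834 phi_2 = -1.0759
Solve by Cramer's rule:
  det = gamma(0)^2 - gamma(1)^2 = (5.2834)^2 - (1.8459)^2 = 27.91431556 - 3.40734681 = 24.50696875
  phi_hat_1 = [gamma(1) gamma(0) - gamma(1) gamma(2)] / det = [(1.8459)(5.2834) - (1.8459)(-1.0759)] / 24.50696875 = 11.73863187 / 24.50696875 = 0.479
  phi_hat_2 = [gamma(0) gamma(2) - gamma(1)^2] / det = [(5.2834)(-1.0759) - (1.8459)^2] / 24.50696875 = -9.09175687 / 24.50696875 = -0.371
So phi_hat = [0.4790, -0.3710].
Therefore phi_hat_1 = 0.4790.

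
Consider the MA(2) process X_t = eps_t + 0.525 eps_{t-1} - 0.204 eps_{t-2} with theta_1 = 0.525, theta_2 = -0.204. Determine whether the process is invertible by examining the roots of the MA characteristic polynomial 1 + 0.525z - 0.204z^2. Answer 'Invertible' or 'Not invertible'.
\text{Invertible}

The MA(q) characteristic polynomial is P(z) = 1 + 0.525z - 0.204z^2.
Invertibility requires all roots to lie outside the unit circle, i.e. |z| > 1 for every root.
Set 1 + (0.525) z + (-0.204) z^2 = 0, i.e. a z^2 + b z + c = 0 with a = -0.204, b = 0.525, c = 1.
Discriminant D = b^2 - 4ac = (0.525)^2 - 4*(-0.204)*1 = 0.275625 - (-0.816) = 1.091625.
D >= 0, so the roots are real: z = (-b +/- sqrt(D)) / (2a) = (-0.525 +/- 1.044809) / (-0.408).
  z_1 = (-0.525 + 1.044809) / (-0.408) = -1.274,   |z_1| = 1.274.
  z_2 = (-0.525 - 1.044809) / (-0.408) = 3.8476,   |z_2| = 3.8476.
Moduli of all roots: 1.2740, 3.8476.
All moduli strictly greater than 1? Yes.
Verdict: Invertible.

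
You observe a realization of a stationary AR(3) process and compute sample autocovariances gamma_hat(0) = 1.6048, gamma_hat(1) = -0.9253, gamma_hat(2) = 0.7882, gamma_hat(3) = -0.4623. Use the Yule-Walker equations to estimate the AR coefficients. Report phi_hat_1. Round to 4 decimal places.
\hat\phi_{1} = -0.4640

The Yule-Walker equations for an AR(p) process read, in matrix form,
  Gamma_p phi = r_p,   with   (Gamma_p)_{ij} = gamma(|i - j|),
                       (r_p)_i = gamma(i),   i,j = 1..p.
Substitute the sample gammas (Toeplitz matrix and right-hand side of size 3):
  Gamma_p = [[1.6048, -0.9253, 0.7882], [-0.9253, 1.6048, -0.9253], [0.7882, -0.9253, 1.6048]]
  r_p     = [-0.9253, 0.7882, -0.4623]
Written out (R1..R3):
  (R1) 1.6048 phi_1 - 0.9253 phi_2 + 0.7882 phi_3 = -0.9253
  (R2) -0.9253 phi_1 + 1.6048 phi_2 - 0.9253 phi_3 = 0.7882
  (R3) 0.7882 phi_1 - 0.9253 phi_2 + 1.6048 phi_3 = -0.4623
Gaussian elimination:
  R2 <- R2 - (-0.9253/1.6048) R1 = R2 - (-0.576583) R1:  1.071288 phi_2 - 0.470837 phi_3 = 0.254688
  R3 <- R3 - (0.7882/1.6048) R1 = R3 - (0.491152) R1:  -0.470837 phi_2 + 1.217674 phi_3 = -0.007837
  R3 <- R3 - (-0.470837/1.071288) R2 = R3 - (-0.439506) R2:  1.010738 phi_3 = 0.104099
Back-substitution:
  phi_hat_3 = 0.104099 / 1.010738 = 0.102993
  phi_hat_2 = (0.254688 - (-0.470837)(0.102993)) / 1.071288 = 0.283006
  phi_hat_1 = (-0.9253 - (-0.9253)(0.283006) - (0.7882)(0.102993)) / 1.6048 = -0.463992
So phi_hat = [-0.4640, 0.2830, 0.1030].
Therefore phi_hat_1 = -0.4640.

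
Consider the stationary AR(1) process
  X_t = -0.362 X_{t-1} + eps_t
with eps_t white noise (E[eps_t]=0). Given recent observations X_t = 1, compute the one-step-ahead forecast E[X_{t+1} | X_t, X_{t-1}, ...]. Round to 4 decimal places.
E[X_{t+1} \mid \mathcal F_t] = -0.3620

For an AR(p) model X_t = c + sum_i phi_i X_{t-i} + eps_t, the
one-step-ahead conditional mean is
  E[X_{t+1} | X_t, ...] = c + sum_i phi_i X_{t+1-i}.
Substitute known values:
  E[X_{t+1} | ...] = (-0.362) * (1)
                   = -0.3620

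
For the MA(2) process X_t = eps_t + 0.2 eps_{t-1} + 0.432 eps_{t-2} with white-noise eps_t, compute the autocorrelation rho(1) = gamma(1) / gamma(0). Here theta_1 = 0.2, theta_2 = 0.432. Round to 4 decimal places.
\rho(1) = 0.2335

For an MA(q) process with theta_0 = 1, the autocovariance is
  gamma(k) = sigma^2 * sum_{i=0..q-k} theta_i * theta_{i+k},
and rho(k) = gamma(k) / gamma(0). Sigma^2 cancels.
  numerator   = (1)*(0.2) + (0.2)*(0.432) = 0.2864.
  denominator = (1)^2 + (0.2)^2 + (0.432)^2 = 1.226624.
  rho(1) = 0.2864 / 1.226624 = 0.2335.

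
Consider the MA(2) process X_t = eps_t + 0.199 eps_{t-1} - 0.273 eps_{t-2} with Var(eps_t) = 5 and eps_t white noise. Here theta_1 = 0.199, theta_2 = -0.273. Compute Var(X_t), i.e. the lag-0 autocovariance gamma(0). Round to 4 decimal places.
\gamma(0) = 5.5707

For an MA(q) process X_t = eps_t + sum_i theta_i eps_{t-i} with
Var(eps_t) = sigma^2, the variance is
  gamma(0) = sigma^2 * (1 + sum_i theta_i^2).
  sum_i theta_i^2 = (0.199)^2 + (-0.273)^2 = 0.039601 + 0.074529 = 0.11413.
  gamma(0) = 5 * (1 + 0.11413) = 5 * 1.11413 = 5.57065, which rounds to 5.5707.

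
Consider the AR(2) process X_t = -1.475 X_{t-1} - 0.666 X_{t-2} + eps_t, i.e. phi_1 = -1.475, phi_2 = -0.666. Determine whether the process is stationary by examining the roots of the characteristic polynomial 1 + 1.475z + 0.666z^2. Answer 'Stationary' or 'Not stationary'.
\text{Stationary}

The AR(p) characteristic polynomial is P(z) = 1 + 1.475z + 0.666z^2.
Stationarity requires all roots to lie outside the unit circle, i.e. |z| > 1 for every root.
Set 1 + (1.475) z + (0.666) z^2 = 0, i.e. a z^2 + b z + c = 0 with a = 0.666, b = 1.475, c = 1.
Discriminant D = b^2 - 4ac = (1.475)^2 - 4*(0.666)*1 = 2.175625 - (2.664) = -0.488375.
D < 0, so the roots are the complex-conjugate pair z = (-b +/- i sqrt(-D)) / (2a) = -1.1074 +/- 0.5247i.
For a conjugate pair |z|^2 = z * conj(z) = (product of roots) = c/a = 1/(0.666) = 1.501502, so |z| = sqrt(1.501502) = 1.2254 for both roots.
Moduli of all roots: 1.2254, 1.2254.
All moduli strictly greater than 1? Yes.
Verdict: Stationary.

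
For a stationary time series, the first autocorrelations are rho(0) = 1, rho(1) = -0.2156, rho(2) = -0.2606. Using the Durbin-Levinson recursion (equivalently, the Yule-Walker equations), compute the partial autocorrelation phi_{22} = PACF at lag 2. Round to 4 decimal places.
\phi_{22} = -0.3221

The PACF at lag k is phi_{kk}, the last component of the solution
to the Yule-Walker system G_k phi = r_k where
  (G_k)_{ij} = rho(|i - j|), (r_k)_i = rho(i), i,j = 1..k.
Equivalently, Durbin-Levinson gives phi_{kk} iteratively:
  phi_{11} = rho(1)
  phi_{kk} = [rho(k) - sum_{j=1..k-1} phi_{k-1,j} rho(k-j)]
            / [1 - sum_{j=1..k-1} phi_{k-1,j} rho(j)],
  phi_{k,j} = phi_{k-1,j} - phi_{kk} phi_{k-1,k-j},  j = 1..k-1.
Step k = 1:
  phi_11 = rho(1) = -0.2156.
Step k = 2:
  phi_22 = [rho(2) - phi_11 rho(1)] / [1 - phi_11 rho(1)] = [-0.2606 - (-0.2156)(-0.2156)] / [1 - (-0.2156)(-0.2156)]
         = -0.30708336 / 0.95351664 = -0.3221.
Therefore phi_{22} = -0.3221.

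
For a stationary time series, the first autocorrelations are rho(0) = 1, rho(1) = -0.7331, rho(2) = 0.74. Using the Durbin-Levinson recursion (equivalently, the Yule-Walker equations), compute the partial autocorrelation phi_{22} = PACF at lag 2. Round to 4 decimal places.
\phi_{22} = 0.4379

The PACF at lag k is phi_{kk}, the last component of the solution
to the Yule-Walker system G_k phi = r_k where
  (G_k)_{ij} = rho(|i - j|), (r_k)_i = rho(i), i,j = 1..k.
Equivalently, Durbin-Levinson gives phi_{kk} iteratively:
  phi_{11} = rho(1)
  phi_{kk} = [rho(k) - sum_{j=1..k-1} phi_{k-1,j} rho(k-j)]
            / [1 - sum_{j=1..k-1} phi_{k-1,j} rho(j)],
  phi_{k,j} = phi_{k-1,j} - phi_{kk} phi_{k-1,k-j},  j = 1..k-1.
Step k = 1:
  phi_11 = rho(1) = -0.7331.
Step k = 2:
  phi_22 = [rho(2) - phi_11 rho(1)] / [1 - phi_11 rho(1)] = [0.74 - (-0.7331)(-0.7331)] / [1 - (-0.7331)(-0.7331)]
         = 0.20256439 / 0.46256439 = 0.4379.
Therefore phi_{22} = 0.4379.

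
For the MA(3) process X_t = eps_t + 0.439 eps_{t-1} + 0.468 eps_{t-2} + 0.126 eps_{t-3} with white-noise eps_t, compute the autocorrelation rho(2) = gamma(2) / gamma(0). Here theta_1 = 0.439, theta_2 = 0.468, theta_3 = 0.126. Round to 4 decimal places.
\rho(2) = 0.3666

For an MA(q) process with theta_0 = 1, the autocovariance is
  gamma(k) = sigma^2 * sum_{i=0..q-k} theta_i * theta_{i+k},
and rho(k) = gamma(k) / gamma(0). Sigma^2 cancels.
  numerator   = (1)*(0.468) + (0.439)*(0.126) = 0.523314.
  denominator = (1)^2 + (0.439)^2 + (0.468)^2 + (0.126)^2 = 1.427621.
  rho(2) = 0.523314 / 1.427621 = 0.3666.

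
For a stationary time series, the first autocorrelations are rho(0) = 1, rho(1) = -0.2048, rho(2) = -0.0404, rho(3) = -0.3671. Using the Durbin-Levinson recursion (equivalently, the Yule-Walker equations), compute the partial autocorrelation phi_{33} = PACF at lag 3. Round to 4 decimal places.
\phi_{33} = -0.4140

The PACF at lag k is phi_{kk}, the last component of the solution
to the Yule-Walker system G_k phi = r_k where
  (G_k)_{ij} = rho(|i - j|), (r_k)_i = rho(i), i,j = 1..k.
Equivalently, Durbin-Levinson gives phi_{kk} iteratively:
  phi_{11} = rho(1)
  phi_{kk} = [rho(k) - sum_{j=1..k-1} phi_{k-1,j} rho(k-j)]
            / [1 - sum_{j=1..k-1} phi_{k-1,j} rho(j)],
  phi_{k,j} = phi_{k-1,j} - phi_{kk} phi_{k-1,k-j},  j = 1..k-1.
Step k = 1:
  phi_11 = rho(1) = -0.2048.
Step k = 2:
  phi_22 = [rho(2) - phi_11 rho(1)] / [1 - phi_11 rho(1)] = [-0.0404 - (-0.2048)(-0.2048)] / [1 - (-0.2048)(-0.2048)]
         = -0.08234304 / 0.95805696 = -0.085948.
  Update: phi_21 = phi_11 - phi_22 phi_11 = -0.2048 - (-0.085948)(-0.2048) = -0.222402.
Step k = 3:
  phi_33 = [rho(3) - phi_21 rho(2) - phi_22 rho(1)] / [1 - phi_21 rho(1) - phi_22 rho(2)]
    numerator   = -0.3671 - (-0.222402)(-0.0404) - (-0.085948)(-0.2048) = -0.39368719
    denominator = 1 - (-0.222402)(-0.2048) - (-0.085948)(-0.0404) = 0.95097974
  phi_33 = -0.39368719 / 0.95097974 = -0.414.
Therefore phi_{33} = -0.4140.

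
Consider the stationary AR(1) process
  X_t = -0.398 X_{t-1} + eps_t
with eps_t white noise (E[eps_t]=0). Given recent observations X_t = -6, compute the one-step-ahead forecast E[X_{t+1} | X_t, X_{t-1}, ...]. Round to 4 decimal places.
E[X_{t+1} \mid \mathcal F_t] = 2.3880

For an AR(p) model X_t = c + sum_i phi_i X_{t-i} + eps_t, the
one-step-ahead conditional mean is
  E[X_{t+1} | X_t, ...] = c + sum_i phi_i X_{t+1-i}.
Substitute known values:
  E[X_{t+1} | ...] = (-0.398) * (-6)
                   = 2.3880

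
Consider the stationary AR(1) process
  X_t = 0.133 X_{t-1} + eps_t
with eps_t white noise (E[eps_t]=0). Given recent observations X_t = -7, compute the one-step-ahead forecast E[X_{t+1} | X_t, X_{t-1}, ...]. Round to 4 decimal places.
E[X_{t+1} \mid \mathcal F_t] = -0.9310

For an AR(p) model X_t = c + sum_i phi_i X_{t-i} + eps_t, the
one-step-ahead conditional mean is
  E[X_{t+1} | X_t, ...] = c + sum_i phi_i X_{t+1-i}.
Substitute known values:
  E[X_{t+1} | ...] = (0.133) * (-7)
                   = -0.9310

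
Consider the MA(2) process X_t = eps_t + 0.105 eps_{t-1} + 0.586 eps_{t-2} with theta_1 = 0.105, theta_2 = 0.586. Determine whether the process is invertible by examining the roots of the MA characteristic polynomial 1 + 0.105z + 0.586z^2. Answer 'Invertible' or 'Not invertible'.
\text{Invertible}

The MA(q) characteristic polynomial is P(z) = 1 + 0.105z + 0.586z^2.
Invertibility requires all roots to lie outside the unit circle, i.e. |z| > 1 for every root.
Set 1 + (0.105) z + (0.586) z^2 = 0, i.e. a z^2 + b z + c = 0 with a = 0.586, b = 0.105, c = 1.
Discriminant D = b^2 - 4ac = (0.105)^2 - 4*(0.586)*1 = 0.011025 - (2.344) = -2.332975.
D < 0, so the roots are the complex-conjugate pair z = (-b +/- i sqrt(-D)) / (2a) = -0.0896 +/- 1.3032i.
For a conjugate pair |z|^2 = z * conj(z) = (product of roots) = c/a = 1/(0.586) = 1.706485, so |z| = sqrt(1.706485) = 1.3063 for both roots.
Moduli of all roots: 1.3063, 1.3063.
All moduli strictly greater than 1? Yes.
Verdict: Invertible.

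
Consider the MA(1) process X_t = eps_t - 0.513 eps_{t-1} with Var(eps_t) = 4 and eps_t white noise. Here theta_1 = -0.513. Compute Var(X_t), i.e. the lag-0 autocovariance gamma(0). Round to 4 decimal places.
\gamma(0) = 5.0527

For an MA(q) process X_t = eps_t + sum_i theta_i eps_{t-i} with
Var(eps_t) = sigma^2, the variance is
  gamma(0) = sigma^2 * (1 + sum_i theta_i^2).
  sum_i theta_i^2 = (-0.513)^2 = 0.263169.
  gamma(0) = 4 * (1 + 0.263169) = 4 * 1.263169 = 5.052676, which rounds to 5.0527.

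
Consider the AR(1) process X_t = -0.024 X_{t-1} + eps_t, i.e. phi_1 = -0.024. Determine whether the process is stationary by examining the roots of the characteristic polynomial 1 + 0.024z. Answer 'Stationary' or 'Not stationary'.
\text{Stationary}

The AR(p) characteristic polynomial is P(z) = 1 + 0.024z.
Stationarity requires all roots to lie outside the unit circle, i.e. |z| > 1 for every root.
This is linear in z: 1 + (0.024) z = 0  =>  z = -1/(0.024) = -41.666667,  |z| = 41.666667.
Moduli of all roots: 41.6667.
All moduli strictly greater than 1? Yes.
Verdict: Stationary.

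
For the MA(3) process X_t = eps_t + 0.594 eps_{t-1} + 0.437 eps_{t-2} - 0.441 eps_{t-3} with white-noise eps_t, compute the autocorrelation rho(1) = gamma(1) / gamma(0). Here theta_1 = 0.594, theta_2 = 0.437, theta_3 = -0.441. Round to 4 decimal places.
\rho(1) = 0.3802

For an MA(q) process with theta_0 = 1, the autocovariance is
  gamma(k) = sigma^2 * sum_{i=0..q-k} theta_i * theta_{i+k},
and rho(k) = gamma(k) / gamma(0). Sigma^2 cancels.
  numerator   = (1)*(0.594) + (0.594)*(0.437) + (0.437)*(-0.441) = 0.660861.
  denominator = (1)^2 + (0.594)^2 + (0.437)^2 + (-0.441)^2 = 1.738286.
  rho(1) = 0.660861 / 1.738286 = 0.3802.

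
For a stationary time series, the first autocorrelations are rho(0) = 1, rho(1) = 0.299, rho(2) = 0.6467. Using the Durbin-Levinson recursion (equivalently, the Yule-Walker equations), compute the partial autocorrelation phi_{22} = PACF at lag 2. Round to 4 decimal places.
\phi_{22} = 0.6120

The PACF at lag k is phi_{kk}, the last component of the solution
to the Yule-Walker system G_k phi = r_k where
  (G_k)_{ij} = rho(|i - j|), (r_k)_i = rho(i), i,j = 1..k.
Equivalently, Durbin-Levinson gives phi_{kk} iteratively:
  phi_{11} = rho(1)
  phi_{kk} = [rho(k) - sum_{j=1..k-1} phi_{k-1,j} rho(k-j)]
            / [1 - sum_{j=1..k-1} phi_{k-1,j} rho(j)],
  phi_{k,j} = phi_{k-1,j} - phi_{kk} phi_{k-1,k-j},  j = 1..k-1.
Step k = 1:
  phi_11 = rho(1) = 0.299.
Step k = 2:
  phi_22 = [rho(2) - phi_11 rho(1)] / [1 - phi_11 rho(1)] = [0.6467 - (0.299)(0.299)] / [1 - (0.299)(0.299)]
         = 0.557299 / 0.910599 = 0.612.
Therefore phi_{22} = 0.6120.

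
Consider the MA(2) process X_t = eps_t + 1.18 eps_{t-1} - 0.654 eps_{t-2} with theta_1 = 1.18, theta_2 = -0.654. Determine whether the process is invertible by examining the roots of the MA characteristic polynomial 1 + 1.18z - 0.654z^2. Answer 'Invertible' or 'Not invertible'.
\text{Not invertible}

The MA(q) characteristic polynomial is P(z) = 1 + 1.18z - 0.654z^2.
Invertibility requires all roots to lie outside the unit circle, i.e. |z| > 1 for every root.
Set 1 + (1.18) z + (-0.654) z^2 = 0, i.e. a z^2 + b z + c = 0 with a = -0.654, b = 1.18, c = 1.
Discriminant D = b^2 - 4ac = (1.18)^2 - 4*(-0.654)*1 = 1.3924 - (-2.616) = 4.0084.
D >= 0, so the roots are real: z = (-b +/- sqrt(D)) / (2a) = (-1.18 +/- 2.002099) / (-1.308).
  z_1 = (-1.18 + 2.002099) / (-1.308) = -0.6285,   |z_1| = 0.6285.
  z_2 = (-1.18 - 2.002099) / (-1.308) = 2.4328,   |z_2| = 2.4328.
Moduli of all roots: 0.6285, 2.4328.
All moduli strictly greater than 1? No.
Verdict: Not invertible.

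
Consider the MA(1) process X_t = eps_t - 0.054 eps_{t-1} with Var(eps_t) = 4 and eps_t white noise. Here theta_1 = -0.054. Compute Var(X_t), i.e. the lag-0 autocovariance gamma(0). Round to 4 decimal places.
\gamma(0) = 4.0117

For an MA(q) process X_t = eps_t + sum_i theta_i eps_{t-i} with
Var(eps_t) = sigma^2, the variance is
  gamma(0) = sigma^2 * (1 + sum_i theta_i^2).
  sum_i theta_i^2 = (-0.054)^2 = 0.002916.
  gamma(0) = 4 * (1 + 0.002916) = 4 * 1.002916 = 4.011664, which rounds to 4.0117.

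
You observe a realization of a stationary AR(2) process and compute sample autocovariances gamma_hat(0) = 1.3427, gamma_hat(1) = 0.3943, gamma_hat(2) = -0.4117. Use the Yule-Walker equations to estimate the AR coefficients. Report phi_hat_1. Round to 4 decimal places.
\hat\phi_{1} = 0.4199

The Yule-Walker equations for an AR(p) process read, in matrix form,
  Gamma_p phi = r_p,   with   (Gamma_p)_{ij} = gamma(|i - j|),
                       (r_p)_i = gamma(i),   i,j = 1..p.
Substitute the sample gammas (Toeplitz matrix and right-hand side of size 2):
  Gamma_p = [[1.3427, 0.3943], [0.3943, 1.3427]]
  r_p     = [0.3943, -0.4117]
Written out:
  1.3427 phi_1 + 0.3943 phi_2 = 0.3943
  0.3943 phi_1 + 1.3427 phi_2 = -0.4117
Solve by Cramer's rule:
  det = gamma(0)^2 - gamma(1)^2 = (1.3427)^2 - (0.3943)^2 = 1.80284329 - 0.15547249 = 1.6473708
  phi_hat_1 = [gamma(1) gamma(0) - gamma(1) gamma(2)] / det = [(0.3943)(1.3427) - (0.3943)(-0.4117)] / 1.6473708 = 0.69175992 / 1.6473708 = 0.4199
  phi_hat_2 = [gamma(0) gamma(2) - gamma(1)^2] / det = [(1.3427)(-0.4117) - (0.3943)^2] / 1.6473708 = -0.70826208 / 1.6473708 = -0.4299
So phi_hat = [0.4199, -0.4299].
Therefore phi_hat_1 = 0.4199.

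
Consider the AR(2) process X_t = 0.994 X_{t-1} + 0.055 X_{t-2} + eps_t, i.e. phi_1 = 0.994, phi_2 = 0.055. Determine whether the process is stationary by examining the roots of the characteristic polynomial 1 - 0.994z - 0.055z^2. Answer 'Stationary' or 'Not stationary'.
\text{Not stationary}

The AR(p) characteristic polynomial is P(z) = 1 - 0.994z - 0.055z^2.
Stationarity requires all roots to lie outside the unit circle, i.e. |z| > 1 for every root.
Set 1 + (-0.994) z + (-0.055) z^2 = 0, i.e. a z^2 + b z + c = 0 with a = -0.055, b = -0.994, c = 1.
Discriminant D = b^2 - 4ac = (-0.994)^2 - 4*(-0.055)*1 = 0.988036 - (-0.22) = 1.208036.
D >= 0, so the roots are real: z = (-b +/- sqrt(D)) / (2a) = (0.994 +/- 1.099107) / (-0.11).
  z_1 = (0.994 + 1.099107) / (-0.11) = -19.0282,   |z_1| = 19.0282.
  z_2 = (0.994 - 1.099107) / (-0.11) = 0.9555,   |z_2| = 0.9555.
Moduli of all roots: 19.0282, 0.9555.
All moduli strictly greater than 1? No.
Verdict: Not stationary.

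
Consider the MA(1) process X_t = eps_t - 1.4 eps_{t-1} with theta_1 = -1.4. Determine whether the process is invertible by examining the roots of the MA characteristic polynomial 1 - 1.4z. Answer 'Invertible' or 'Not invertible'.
\text{Not invertible}

The MA(q) characteristic polynomial is P(z) = 1 - 1.4z.
Invertibility requires all roots to lie outside the unit circle, i.e. |z| > 1 for every root.
This is linear in z: 1 + (-1.4) z = 0  =>  z = -1/(-1.4) = 0.714286,  |z| = 0.714286.
Moduli of all roots: 0.7143.
All moduli strictly greater than 1? No.
Verdict: Not invertible.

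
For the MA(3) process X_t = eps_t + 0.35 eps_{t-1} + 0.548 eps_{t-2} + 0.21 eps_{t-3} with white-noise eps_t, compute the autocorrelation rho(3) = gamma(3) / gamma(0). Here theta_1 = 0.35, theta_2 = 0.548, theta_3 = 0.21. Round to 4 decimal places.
\rho(3) = 0.1432

For an MA(q) process with theta_0 = 1, the autocovariance is
  gamma(k) = sigma^2 * sum_{i=0..q-k} theta_i * theta_{i+k},
and rho(k) = gamma(k) / gamma(0). Sigma^2 cancels.
  numerator   = (1)*(0.21) = 0.21.
  denominator = (1)^2 + (0.35)^2 + (0.548)^2 + (0.21)^2 = 1.466904.
  rho(3) = 0.21 / 1.466904 = 0.1432.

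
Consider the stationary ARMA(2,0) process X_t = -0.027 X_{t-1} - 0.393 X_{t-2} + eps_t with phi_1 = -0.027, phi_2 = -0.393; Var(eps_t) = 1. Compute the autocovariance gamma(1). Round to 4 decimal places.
\gamma(1) = -0.0229

Multiply the model equation by X_{t-k} and take expectations. With theta_0 = psi_0 = 1 and psi_j the MA(infinity) weights, this gives
  gamma(k) - sum_i phi_i gamma(k-i) = c_k,
  c_k = sigma^2 * sum_{j=k..q} theta_j psi_{j-k}   (c_k = 0 for k > q),
using gamma(-m) = gamma(m).
Pure AR (q = 0): c_0 = sigma^2 = 1, c_k = 0 for k >= 1.
Equations for k = 0, 1, 2 (AR order 2, c_2 = 0):
  (E0) gamma(0) = phi_1 gamma(1) + phi_2 gamma(2) + c_0
  (E1) gamma(1) = phi_1 gamma(0) + phi_2 gamma(1) + c_1
  (E2) gamma(2) = phi_1 gamma(1) + phi_2 gamma(0)
From (E1): gamma(1) = A gamma(0) + B with
  A = phi_1 / (1 - phi_2) = -0.027 / 1.393 = -0.019383,   B = c_1 / (1 - phi_2) = 0 / 1.393 = 0.
Insert (E2) into (E0): gamma(0) (1 - phi_2^2) = phi_1 (1 + phi_2) gamma(1) + c_0.
  phi_1 (1 + phi_2) = (-0.027)(0.607) = -0.016389,   1 - phi_2^2 = 0.845551.
Replace gamma(1) by A gamma(0) + B and collect gamma(0):
  gamma(0) [0.845551 - (-0.016389)(-0.019383)] = c_0 = 1
  gamma(0) * 0.845233 = 1
  gamma(0) = 1 / 0.845233 = 1.183105.
  gamma(1) = A gamma(0) = (-0.019383)(1.183105) = -0.022932.
Therefore gamma(1) = -0.0229 (to 4 decimal places).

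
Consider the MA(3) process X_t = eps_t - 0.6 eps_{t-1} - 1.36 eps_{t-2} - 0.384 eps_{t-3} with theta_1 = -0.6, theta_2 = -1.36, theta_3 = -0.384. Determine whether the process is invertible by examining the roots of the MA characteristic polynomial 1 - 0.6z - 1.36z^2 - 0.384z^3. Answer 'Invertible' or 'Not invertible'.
\text{Not invertible}

The MA(q) characteristic polynomial is P(z) = 1 - 0.6z - 1.36z^2 - 0.384z^3.
Invertibility requires all roots to lie outside the unit circle, i.e. |z| > 1 for every root.
Degree 3: look for a simple real root z0 first, then factor out (1 - z/z0) and solve the remaining quadratic.
Testing z0 = -2.5: P(-2.5) = 1 + (-0.6)(-2.5) + (-1.36)(-2.5)^2 + (-0.384)(-2.5)^3
  = 1 + (1.5) + (-8.5) + (6) = 0.  So z_0 = -2.5 is a root, |z_0| = 2.5.
Divide out the factor (1 + 0.4 z) = (1 - z/z0) (since 1/z0 = -0.4):
  P(z) = (1 + 0.4 z)(1 + (-1) z + (-0.96) z^2)
  [check: z-coef -1 - (-0.4) = -0.6; z^2-coef -0.96 - (-0.4)(-1) = -1.36; z^3-coef -(-0.4)(-0.96) = -0.384.]
Remaining roots from the quadratic factor 1 + (-1) z + (-0.96) z^2:
  Set 1 + (-1) z + (-0.96) z^2 = 0, i.e. a z^2 + b z + c = 0 with a = -0.96, b = -1, c = 1.
  Discriminant D = b^2 - 4ac = (-1)^2 - 4*(-0.96)*1 = 1 - (-3.84) = 4.84.
  D >= 0, so the roots are real: z = (-b +/- sqrt(D)) / (2a) = (1 +/- 2.2) / (-1.92).
    z_1 = (1 + 2.2) / (-1.92) = -1.6667,   |z_1| = 1.6667.
    z_2 = (1 - 2.2) / (-1.92) = 0.625,   |z_2| = 0.625.
Moduli of all roots: 2.5000, 1.6667, 0.6250.
All moduli strictly greater than 1? No.
Verdict: Not invertible.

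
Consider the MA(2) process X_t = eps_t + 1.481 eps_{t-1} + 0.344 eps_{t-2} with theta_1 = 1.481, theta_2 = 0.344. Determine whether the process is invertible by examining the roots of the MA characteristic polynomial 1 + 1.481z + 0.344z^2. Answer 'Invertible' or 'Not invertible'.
\text{Not invertible}

The MA(q) characteristic polynomial is P(z) = 1 + 1.481z + 0.344z^2.
Invertibility requires all roots to lie outside the unit circle, i.e. |z| > 1 for every root.
Set 1 + (1.481) z + (0.344) z^2 = 0, i.e. a z^2 + b z + c = 0 with a = 0.344, b = 1.481, c = 1.
Discriminant D = b^2 - 4ac = (1.481)^2 - 4*(0.344)*1 = 2.193361 - (1.376) = 0.817361.
D >= 0, so the roots are real: z = (-b +/- sqrt(D)) / (2a) = (-1.481 +/- 0.90408) / (0.688).
  z_1 = (-1.481 + 0.90408) / (0.688) = -0.8385,   |z_1| = 0.8385.
  z_2 = (-1.481 - 0.90408) / (0.688) = -3.4667,   |z_2| = 3.4667.
Moduli of all roots: 0.8385, 3.4667.
All moduli strictly greater than 1? No.
Verdict: Not invertible.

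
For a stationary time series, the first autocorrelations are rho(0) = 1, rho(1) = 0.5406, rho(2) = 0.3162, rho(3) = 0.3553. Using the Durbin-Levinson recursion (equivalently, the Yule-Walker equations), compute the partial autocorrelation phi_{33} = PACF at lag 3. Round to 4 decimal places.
\phi_{33} = 0.2431

The PACF at lag k is phi_{kk}, the last component of the solution
to the Yule-Walker system G_k phi = r_k where
  (G_k)_{ij} = rho(|i - j|), (r_k)_i = rho(i), i,j = 1..k.
Equivalently, Durbin-Levinson gives phi_{kk} iteratively:
  phi_{11} = rho(1)
  phi_{kk} = [rho(k) - sum_{j=1..k-1} phi_{k-1,j} rho(k-j)]
            / [1 - sum_{j=1..k-1} phi_{k-1,j} rho(j)],
  phi_{k,j} = phi_{k-1,j} - phi_{kk} phi_{k-1,k-j},  j = 1..k-1.
Step k = 1:
  phi_11 = rho(1) = 0.5406.
Step k = 2:
  phi_22 = [rho(2) - phi_11 rho(1)] / [1 - phi_11 rho(1)] = [0.3162 - (0.5406)(0.5406)] / [1 - (0.5406)(0.5406)]
         = 0.02395164 / 0.70775164 = 0.033842.
  Update: phi_21 = phi_11 - phi_22 phi_11 = 0.5406 - (0.033842)(0.5406) = 0.522305.
Step k = 3:
  phi_33 = [rho(3) - phi_21 rho(2) - phi_22 rho(1)] / [1 - phi_21 rho(1) - phi_22 rho(2)]
    numerator   = 0.3553 - (0.522305)(0.3162) - (0.033842)(0.5406) = 0.17185222
    denominator = 1 - (0.522305)(0.5406) - (0.033842)(0.3162) = 0.70694107
  phi_33 = 0.17185222 / 0.70694107 = 0.2431.
Therefore phi_{33} = 0.2431.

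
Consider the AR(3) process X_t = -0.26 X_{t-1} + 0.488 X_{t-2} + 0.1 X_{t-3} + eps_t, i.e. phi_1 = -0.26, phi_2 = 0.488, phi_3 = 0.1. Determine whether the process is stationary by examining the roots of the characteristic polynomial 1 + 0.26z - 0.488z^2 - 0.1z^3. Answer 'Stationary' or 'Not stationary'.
\text{Stationary}

The AR(p) characteristic polynomial is P(z) = 1 + 0.26z - 0.488z^2 - 0.1z^3.
Stationarity requires all roots to lie outside the unit circle, i.e. |z| > 1 for every root.
Degree 3: look for a simple real root z0 first, then factor out (1 - z/z0) and solve the remaining quadratic.
Testing z0 = -5: P(-5) = 1 + (0.26)(-5) + (-0.488)(-5)^2 + (-0.1)(-5)^3
  = 1 + (-1.3) + (-12.2) + (12.5) = 0.  So z_0 = -5 is a root, |z_0| = 5.
Divide out the factor (1 + 0.2 z) = (1 - z/z0) (since 1/z0 = -0.2):
  P(z) = (1 + 0.2 z)(1 + (0.06) z + (-0.5) z^2)
  [check: z-coef 0.06 - (-0.2) = 0.26; z^2-coef -0.5 - (-0.2)(0.06) = -0.488; z^3-coef -(-0.2)(-0.5) = -0.1.]
Remaining roots from the quadratic factor 1 + (0.06) z + (-0.5) z^2:
  Set 1 + (0.06) z + (-0.5) z^2 = 0, i.e. a z^2 + b z + c = 0 with a = -0.5, b = 0.06, c = 1.
  Discriminant D = b^2 - 4ac = (0.06)^2 - 4*(-0.5)*1 = 0.0036 - (-2) = 2.0036.
  D >= 0, so the roots are real: z = (-b +/- sqrt(D)) / (2a) = (-0.06 +/- 1.415486) / (-1).
    z_1 = (-0.06 + 1.415486) / (-1) = -1.3555,   |z_1| = 1.3555.
    z_2 = (-0.06 - 1.415486) / (-1) = 1.4755,   |z_2| = 1.4755.
Moduli of all roots: 5.0000, 1.3555, 1.4755.
All moduli strictly greater than 1? Yes.
Verdict: Stationary.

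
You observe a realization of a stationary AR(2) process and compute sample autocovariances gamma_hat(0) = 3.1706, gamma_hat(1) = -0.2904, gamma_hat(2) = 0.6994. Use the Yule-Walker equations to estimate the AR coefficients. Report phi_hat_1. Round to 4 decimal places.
\hat\phi_{1} = -0.0720

The Yule-Walker equations for an AR(p) process read, in matrix form,
  Gamma_p phi = r_p,   with   (Gamma_p)_{ij} = gamma(|i - j|),
                       (r_p)_i = gamma(i),   i,j = 1..p.
Substitute the sample gammas (Toeplitz matrix and right-hand side of size 2):
  Gamma_p = [[3.1706, -0.2904], [-0.2904, 3.1706]]
  r_p     = [-0.2904, 0.6994]
Written out:
  3.1706 phi_1 - 0.2904 phi_2 = -0.2904
  -0.2904 phi_1 + 3.1706 phi_2 = 0.6994
Solve by Cramer's rule:
  det = gamma(0)^2 - gamma(1)^2 = (3.1706)^2 - (-0.2904)^2 = 10.05270436 - 0.08433216 = 9.9683722
  phi_hat_1 = [gamma(1) gamma(0) - gamma(1) gamma(2)] / det = [(-0.2904)(3.1706) - (-0.2904)(0.6994)] / 9.9683722 = -0.71763648 / 9.9683722 = -0.072
  phi_hat_2 = [gamma(0) gamma(2) - gamma(1)^2] / det = [(3.1706)(0.6994) - (-0.2904)^2] / 9.9683722 = 2.13318548 / 9.9683722 = 0.214
So phi_hat = [-0.0720, 0.2140].
Therefore phi_hat_1 = -0.0720.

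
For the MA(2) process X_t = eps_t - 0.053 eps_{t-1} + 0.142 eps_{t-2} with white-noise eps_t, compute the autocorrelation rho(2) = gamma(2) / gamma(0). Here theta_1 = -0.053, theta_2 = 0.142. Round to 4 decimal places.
\rho(2) = 0.1388

For an MA(q) process with theta_0 = 1, the autocovariance is
  gamma(k) = sigma^2 * sum_{i=0..q-k} theta_i * theta_{i+k},
and rho(k) = gamma(k) / gamma(0). Sigma^2 cancels.
  numerator   = (1)*(0.142) = 0.142.
  denominator = (1)^2 + (-0.053)^2 + (0.142)^2 = 1.022973.
  rho(2) = 0.142 / 1.022973 = 0.1388.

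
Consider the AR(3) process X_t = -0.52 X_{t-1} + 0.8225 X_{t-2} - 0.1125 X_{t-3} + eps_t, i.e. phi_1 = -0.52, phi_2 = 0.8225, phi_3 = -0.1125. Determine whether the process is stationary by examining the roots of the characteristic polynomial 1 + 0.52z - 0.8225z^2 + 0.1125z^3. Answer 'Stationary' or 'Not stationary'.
\text{Not stationary}

The AR(p) characteristic polynomial is P(z) = 1 + 0.52z - 0.8225z^2 + 0.1125z^3.
Stationarity requires all roots to lie outside the unit circle, i.e. |z| > 1 for every root.
Degree 3: look for a simple real root z0 first, then factor out (1 - z/z0) and solve the remaining quadratic.
Testing z0 = -0.8: P(-0.8) = 1 + (0.52)(-0.8) + (-0.8225)(-0.8)^2 + (0.1125)(-0.8)^3
  = 1 + (-0.416) + (-0.5264) + (-0.0576) = 0.  So z_0 = -0.8 is a root, |z_0| = 0.8.
Divide out the factor (1 + 1.25 z) = (1 - z/z0) (since 1/z0 = -1.25):
  P(z) = (1 + 1.25 z)(1 + (-0.73) z + (0.09) z^2)
  [check: z-coef -0.73 - (-1.25) = 0.52; z^2-coef 0.09 - (-1.25)(-0.73) = -0.8225; z^3-coef -(-1.25)(0.09) = 0.1125.]
Remaining roots from the quadratic factor 1 + (-0.73) z + (0.09) z^2:
  Set 1 + (-0.73) z + (0.09) z^2 = 0, i.e. a z^2 + b z + c = 0 with a = 0.09, b = -0.73, c = 1.
  Discriminant D = b^2 - 4ac = (-0.73)^2 - 4*(0.09)*1 = 0.5329 - (0.36) = 0.1729.
  D >= 0, so the roots are real: z = (-b +/- sqrt(D)) / (2a) = (0.73 +/- 0.415812) / (0.18).
    z_1 = (0.73 + 0.415812) / (0.18) = 6.3656,   |z_1| = 6.3656.
    z_2 = (0.73 - 0.415812) / (0.18) = 1.7455,   |z_2| = 1.7455.
Moduli of all roots: 0.8000, 6.3656, 1.7455.
All moduli strictly greater than 1? No.
Verdict: Not stationary.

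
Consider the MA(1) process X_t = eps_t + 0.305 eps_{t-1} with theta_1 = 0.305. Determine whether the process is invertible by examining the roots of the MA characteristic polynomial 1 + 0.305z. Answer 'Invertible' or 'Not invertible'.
\text{Invertible}

The MA(q) characteristic polynomial is P(z) = 1 + 0.305z.
Invertibility requires all roots to lie outside the unit circle, i.e. |z| > 1 for every root.
This is linear in z: 1 + (0.305) z = 0  =>  z = -1/(0.305) = -3.278689,  |z| = 3.278689.
Moduli of all roots: 3.2787.
All moduli strictly greater than 1? Yes.
Verdict: Invertible.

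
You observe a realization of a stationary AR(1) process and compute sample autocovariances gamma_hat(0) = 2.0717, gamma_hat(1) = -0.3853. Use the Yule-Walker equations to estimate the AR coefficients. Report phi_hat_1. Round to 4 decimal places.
\hat\phi_{1} = -0.1860

The Yule-Walker equations for an AR(p) process read, in matrix form,
  Gamma_p phi = r_p,   with   (Gamma_p)_{ij} = gamma(|i - j|),
                       (r_p)_i = gamma(i),   i,j = 1..p.
Substitute the sample gammas (Toeplitz matrix and right-hand side of size 1):
  Gamma_p = [[2.0717]]
  r_p     = [-0.3853]
With p = 1 this is the single equation gamma(0) phi_1 = gamma(1):
  phi_hat_1 = gamma(1) / gamma(0) = -0.3853 / 2.0717 = -0.1860.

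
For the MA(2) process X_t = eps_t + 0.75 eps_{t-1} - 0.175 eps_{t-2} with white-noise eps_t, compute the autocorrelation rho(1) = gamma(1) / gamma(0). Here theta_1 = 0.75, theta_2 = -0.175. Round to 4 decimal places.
\rho(1) = 0.3884

For an MA(q) process with theta_0 = 1, the autocovariance is
  gamma(k) = sigma^2 * sum_{i=0..q-k} theta_i * theta_{i+k},
and rho(k) = gamma(k) / gamma(0). Sigma^2 cancels.
  numerator   = (1)*(0.75) + (0.75)*(-0.175) = 0.61875.
  denominator = (1)^2 + (0.75)^2 + (-0.175)^2 = 1.593125.
  rho(1) = 0.61875 / 1.593125 = 0.3884.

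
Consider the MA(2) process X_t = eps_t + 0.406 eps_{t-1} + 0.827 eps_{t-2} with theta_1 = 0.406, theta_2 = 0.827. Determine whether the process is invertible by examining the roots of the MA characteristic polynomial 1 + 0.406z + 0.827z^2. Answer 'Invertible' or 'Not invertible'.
\text{Invertible}

The MA(q) characteristic polynomial is P(z) = 1 + 0.406z + 0.827z^2.
Invertibility requires all roots to lie outside the unit circle, i.e. |z| > 1 for every root.
Set 1 + (0.406) z + (0.827) z^2 = 0, i.e. a z^2 + b z + c = 0 with a = 0.827, b = 0.406, c = 1.
Discriminant D = b^2 - 4ac = (0.406)^2 - 4*(0.827)*1 = 0.164836 - (3.308) = -3.143164.
D < 0, so the roots are the complex-conjugate pair z = (-b +/- i sqrt(-D)) / (2a) = -0.2455 +/- 1.0719i.
For a conjugate pair |z|^2 = z * conj(z) = (product of roots) = c/a = 1/(0.827) = 1.20919, so |z| = sqrt(1.20919) = 1.0996 for both roots.
Moduli of all roots: 1.0996, 1.0996.
All moduli strictly greater than 1? Yes.
Verdict: Invertible.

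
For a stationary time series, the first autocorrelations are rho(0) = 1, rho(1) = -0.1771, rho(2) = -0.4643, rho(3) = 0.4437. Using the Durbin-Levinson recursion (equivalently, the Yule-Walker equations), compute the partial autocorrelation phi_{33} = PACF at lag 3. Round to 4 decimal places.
\phi_{33} = 0.3200

The PACF at lag k is phi_{kk}, the last component of the solution
to the Yule-Walker system G_k phi = r_k where
  (G_k)_{ij} = rho(|i - j|), (r_k)_i = rho(i), i,j = 1..k.
Equivalently, Durbin-Levinson gives phi_{kk} iteratively:
  phi_{11} = rho(1)
  phi_{kk} = [rho(k) - sum_{j=1..k-1} phi_{k-1,j} rho(k-j)]
            / [1 - sum_{j=1..k-1} phi_{k-1,j} rho(j)],
  phi_{k,j} = phi_{k-1,j} - phi_{kk} phi_{k-1,k-j},  j = 1..k-1.
Step k = 1:
  phi_11 = rho(1) = -0.1771.
Step k = 2:
  phi_22 = [rho(2) - phi_11 rho(1)] / [1 - phi_11 rho(1)] = [-0.4643 - (-0.1771)(-0.1771)] / [1 - (-0.1771)(-0.1771)]
         = -0.49566441 / 0.96863559 = -0.511714.
  Update: phi_21 = phi_11 - phi_22 phi_11 = -0.1771 - (-0.511714)(-0.1771) = -0.267725.
Step k = 3:
  phi_33 = [rho(3) - phi_21 rho(2) - phi_22 rho(1)] / [1 - phi_21 rho(1) - phi_22 rho(2)]
    numerator   = 0.4437 - (-0.267725)(-0.4643) - (-0.511714)(-0.1771) = 0.22877094
    denominator = 1 - (-0.267725)(-0.1771) - (-0.511714)(-0.4643) = 0.71499716
  phi_33 = 0.22877094 / 0.71499716 = 0.32.
Therefore phi_{33} = 0.3200.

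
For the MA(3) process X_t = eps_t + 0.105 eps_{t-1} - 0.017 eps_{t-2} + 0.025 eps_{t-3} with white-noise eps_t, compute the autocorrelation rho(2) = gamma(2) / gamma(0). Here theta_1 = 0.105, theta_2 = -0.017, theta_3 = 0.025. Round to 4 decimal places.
\rho(2) = -0.0142

For an MA(q) process with theta_0 = 1, the autocovariance is
  gamma(k) = sigma^2 * sum_{i=0..q-k} theta_i * theta_{i+k},
and rho(k) = gamma(k) / gamma(0). Sigma^2 cancels.
  numerator   = (1)*(-0.017) + (0.105)*(0.025) = -0.014375.
  denominator = (1)^2 + (0.105)^2 + (-0.017)^2 + (0.025)^2 = 1.011939.
  rho(2) = -0.014375 / 1.011939 = -0.0142.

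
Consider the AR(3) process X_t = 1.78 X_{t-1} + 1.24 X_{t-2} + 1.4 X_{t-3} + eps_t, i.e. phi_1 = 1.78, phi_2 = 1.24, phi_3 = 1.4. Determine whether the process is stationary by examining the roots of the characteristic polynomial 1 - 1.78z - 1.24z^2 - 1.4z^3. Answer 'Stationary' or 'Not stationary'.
\text{Not stationary}

The AR(p) characteristic polynomial is P(z) = 1 - 1.78z - 1.24z^2 - 1.4z^3.
Stationarity requires all roots to lie outside the unit circle, i.e. |z| > 1 for every root.
Degree 3: look for a simple real root z0 first, then factor out (1 - z/z0) and solve the remaining quadratic.
Testing z0 = 0.4: P(0.4) = 1 + (-1.78)(0.4) + (-1.24)(0.4)^2 + (-1.4)(0.4)^3
  = 1 + (-0.712) + (-0.1984) + (-0.0896) = 0.  So z_0 = 0.4 is a root, |z_0| = 0.4.
Divide out the factor (1 - 2.5 z) = (1 - z/z0) (since 1/z0 = 2.5):
  P(z) = (1 - 2.5 z)(1 + (0.72) z + (0.56) z^2)
  [check: z-coef 0.72 - (2.5) = -1.78; z^2-coef 0.56 - (2.5)(0.72) = -1.24; z^3-coef -(2.5)(0.56) = -1.4.]
Remaining roots from the quadratic factor 1 + (0.72) z + (0.56) z^2:
  Set 1 + (0.72) z + (0.56) z^2 = 0, i.e. a z^2 + b z + c = 0 with a = 0.56, b = 0.72, c = 1.
  Discriminant D = b^2 - 4ac = (0.72)^2 - 4*(0.56)*1 = 0.5184 - (2.24) = -1.7216.
  D < 0, so the roots are the complex-conjugate pair z = (-b +/- i sqrt(-D)) / (2a) = -0.6429 +/- 1.1715i.
  For a conjugate pair |z|^2 = z * conj(z) = (product of roots) = c/a = 1/(0.56) = 1.785714, so |z| = sqrt(1.785714) = 1.3363 for both roots.
Moduli of all roots: 0.4000, 1.3363, 1.3363.
All moduli strictly greater than 1? No.
Verdict: Not stationary.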